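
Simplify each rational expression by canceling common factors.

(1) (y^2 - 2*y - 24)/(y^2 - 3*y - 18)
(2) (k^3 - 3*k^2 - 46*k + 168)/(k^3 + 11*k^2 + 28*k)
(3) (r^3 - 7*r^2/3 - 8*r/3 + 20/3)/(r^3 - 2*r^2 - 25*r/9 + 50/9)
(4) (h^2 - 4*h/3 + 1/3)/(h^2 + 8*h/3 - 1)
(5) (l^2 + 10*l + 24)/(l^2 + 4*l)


(1) = (y + 4)/(y + 3)
(2) = (k^2 - 10*k + 24)/(k^2 + 4*k)
(3) = (3*r - 6)/(3*r - 5)
(4) = (h - 1)/(h + 3)
(5) = (l + 6)/l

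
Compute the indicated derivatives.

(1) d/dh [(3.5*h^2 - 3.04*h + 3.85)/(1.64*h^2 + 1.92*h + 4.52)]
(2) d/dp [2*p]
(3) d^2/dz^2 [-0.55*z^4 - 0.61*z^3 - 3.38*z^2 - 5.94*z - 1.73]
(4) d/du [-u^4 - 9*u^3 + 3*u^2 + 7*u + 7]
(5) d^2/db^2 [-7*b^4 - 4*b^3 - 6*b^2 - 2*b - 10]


(1) = (11.7056*h^2 + 19.012*h - 21.1328)/(2.6896*h^4 + 6.2976*h^3 + 18.512*h^2 + 17.3568*h + 20.4304)
(2) = 2
(3) = -6.6*z^2 - 3.66*z - 6.76
(4) = -4*u^3 - 27*u^2 + 6*u + 7
(5) = -84*b^2 - 24*b - 12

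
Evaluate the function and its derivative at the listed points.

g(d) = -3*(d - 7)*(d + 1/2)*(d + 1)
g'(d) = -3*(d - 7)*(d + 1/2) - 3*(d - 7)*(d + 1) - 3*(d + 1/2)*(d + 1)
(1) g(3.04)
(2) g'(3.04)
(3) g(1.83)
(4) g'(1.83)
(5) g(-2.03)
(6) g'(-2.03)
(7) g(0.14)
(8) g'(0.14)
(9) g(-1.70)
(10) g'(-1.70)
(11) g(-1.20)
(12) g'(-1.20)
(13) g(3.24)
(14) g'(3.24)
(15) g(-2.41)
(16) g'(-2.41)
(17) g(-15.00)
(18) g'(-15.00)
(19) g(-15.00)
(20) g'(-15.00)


(1) = 169.90
(2) = 47.15
(3) = 102.27
(4) = 60.25
(5) = 42.69
(6) = -74.08
(7) = 15.02
(8) = 34.44
(9) = 21.92
(10) = -52.11
(11) = 3.44
(12) = -22.56
(13) = 178.87
(14) = 42.44
(15) = 76.03
(16) = -101.80
(17) = 13398.00
(18) = -2490.00
(19) = 13398.00
(20) = -2490.00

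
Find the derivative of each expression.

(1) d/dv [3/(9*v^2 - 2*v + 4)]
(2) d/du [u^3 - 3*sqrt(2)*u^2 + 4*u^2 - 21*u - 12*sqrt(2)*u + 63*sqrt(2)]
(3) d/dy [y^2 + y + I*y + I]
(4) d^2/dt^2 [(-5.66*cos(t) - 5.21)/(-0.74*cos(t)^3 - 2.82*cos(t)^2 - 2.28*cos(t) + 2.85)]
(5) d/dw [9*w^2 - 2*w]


(1) = 6*(1 - 9*v)/(9*v^2 - 2*v + 4)^2
(2) = 3*u^2 - 6*sqrt(2)*u + 8*u - 21 - 12*sqrt(2)
(3) = 2*y + 1 + I
(4) = (((5.66*cos(t) + 5.21)*(2.835*cos(t) + 5.64*cos(2*t) + 1.665*cos(3*t)) - 11.32*(2.22*cos(t)^2 + 5.64*cos(t) + 2.28)*sin(t)^2)*(0.74*cos(t)^3 + 2.82*cos(t)^2 + 2.28*cos(t) - 2.85) + (360.084672*cos(t) + 331.456032)*(-0.3936170213*sin(t)^2 + 1.0*cos(t) + 0.7978723404)^2*sin(t)^2 - 5.66*(0.74*cos(t)^3 + 2.82*cos(t)^2 + 2.28*cos(t) - 2.85)^2*cos(t))/(0.74*cos(t)^3 + 2.82*cos(t)^2 + 2.28*cos(t) - 2.85)^3
(5) = 18*w - 2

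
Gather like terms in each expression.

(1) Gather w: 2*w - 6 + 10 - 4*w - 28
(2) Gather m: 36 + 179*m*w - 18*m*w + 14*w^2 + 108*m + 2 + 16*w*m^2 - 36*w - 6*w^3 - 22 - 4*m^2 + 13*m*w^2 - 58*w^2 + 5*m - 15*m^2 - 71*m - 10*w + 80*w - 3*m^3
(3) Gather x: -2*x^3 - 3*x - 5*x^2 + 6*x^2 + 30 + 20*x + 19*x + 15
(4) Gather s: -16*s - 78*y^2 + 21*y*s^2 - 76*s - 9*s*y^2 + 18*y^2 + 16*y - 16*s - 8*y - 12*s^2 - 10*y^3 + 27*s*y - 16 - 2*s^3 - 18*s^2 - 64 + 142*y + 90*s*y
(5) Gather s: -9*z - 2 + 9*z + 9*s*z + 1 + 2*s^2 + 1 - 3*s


(1) = -2*w - 24
(2) = -3*m^3 + m^2*(16*w - 19) + m*(13*w^2 + 161*w + 42) - 6*w^3 - 44*w^2 + 34*w + 16
(3) = -2*x^3 + x^2 + 36*x + 45
(4) = -2*s^3 + s^2*(21*y - 30) + s*(-9*y^2 + 117*y - 108) - 10*y^3 - 60*y^2 + 150*y - 80
(5) = 2*s^2 + s*(9*z - 3)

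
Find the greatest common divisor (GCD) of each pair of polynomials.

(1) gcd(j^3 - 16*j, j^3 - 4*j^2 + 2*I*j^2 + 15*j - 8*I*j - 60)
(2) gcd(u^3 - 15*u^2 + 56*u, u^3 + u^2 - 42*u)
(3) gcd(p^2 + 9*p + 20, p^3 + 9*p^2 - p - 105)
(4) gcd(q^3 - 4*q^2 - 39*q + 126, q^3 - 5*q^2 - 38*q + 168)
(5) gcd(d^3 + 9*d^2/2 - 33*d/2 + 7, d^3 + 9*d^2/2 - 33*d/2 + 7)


(1) = j - 4
(2) = u
(3) = p + 5
(4) = gcd((q - 7)*(q - 3)*(q + 6), (q - 7)*(q - 4)*(q + 6)) = q^2 - q - 42
(5) = d^3 + 9*d^2/2 - 33*d/2 + 7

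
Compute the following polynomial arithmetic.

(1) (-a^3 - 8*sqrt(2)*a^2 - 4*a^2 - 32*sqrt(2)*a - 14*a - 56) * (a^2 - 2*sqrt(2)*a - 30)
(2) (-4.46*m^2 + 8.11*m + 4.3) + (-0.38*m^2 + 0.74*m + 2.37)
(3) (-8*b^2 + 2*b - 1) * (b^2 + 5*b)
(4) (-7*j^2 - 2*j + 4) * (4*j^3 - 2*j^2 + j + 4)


(1) = -a^5 - 6*sqrt(2)*a^4 - 4*a^4 - 24*sqrt(2)*a^3 + 48*a^3 + 192*a^2 + 268*sqrt(2)*a^2 + 420*a + 1072*sqrt(2)*a + 1680
(2) = -4.84*m^2 + 8.85*m + 6.67
(3) = -8*b^4 - 38*b^3 + 9*b^2 - 5*b
(4) = -28*j^5 + 6*j^4 + 13*j^3 - 38*j^2 - 4*j + 16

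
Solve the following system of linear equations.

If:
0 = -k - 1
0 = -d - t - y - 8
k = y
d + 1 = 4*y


Then:
d = -5
k = -1
t = -2
y = -1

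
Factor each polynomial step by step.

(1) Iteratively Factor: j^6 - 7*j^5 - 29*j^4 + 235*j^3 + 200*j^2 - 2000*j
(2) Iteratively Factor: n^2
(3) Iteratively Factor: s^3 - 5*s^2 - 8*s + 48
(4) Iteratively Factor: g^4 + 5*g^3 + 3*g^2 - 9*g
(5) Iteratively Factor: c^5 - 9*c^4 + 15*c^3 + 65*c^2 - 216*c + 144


(1) = (j - 5)*(j^5 - 2*j^4 - 39*j^3 + 40*j^2 + 400*j) = (j - 5)*(j + 4)*(j^4 - 6*j^3 - 15*j^2 + 100*j) = (j - 5)*(j + 4)^2*(j^3 - 10*j^2 + 25*j) = (j - 5)^2*(j + 4)^2*(j^2 - 5*j) = j*(j - 5)^2*(j + 4)^2*(j - 5)
(2) = (n)*(n)
(3) = (s - 4)*(s^2 - s - 12) = (s - 4)*(s + 3)*(s - 4)
(4) = (g + 3)*(g^3 + 2*g^2 - 3*g) = (g + 3)^2*(g^2 - g) = g*(g + 3)^2*(g - 1)
(5) = (c - 4)*(c^4 - 5*c^3 - 5*c^2 + 45*c - 36) = (c - 4)*(c - 3)*(c^3 - 2*c^2 - 11*c + 12) = (c - 4)*(c - 3)*(c + 3)*(c^2 - 5*c + 4) = (c - 4)^2*(c - 3)*(c + 3)*(c - 1)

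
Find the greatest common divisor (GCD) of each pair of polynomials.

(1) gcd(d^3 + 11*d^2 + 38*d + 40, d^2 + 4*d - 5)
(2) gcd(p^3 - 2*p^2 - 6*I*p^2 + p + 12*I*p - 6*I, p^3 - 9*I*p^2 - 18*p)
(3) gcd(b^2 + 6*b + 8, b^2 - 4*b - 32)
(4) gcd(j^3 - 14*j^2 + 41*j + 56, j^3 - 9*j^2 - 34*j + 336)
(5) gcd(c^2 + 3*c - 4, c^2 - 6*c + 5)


(1) = d + 5
(2) = gcd((p - 1)^2*(p - 6*I), p*(p - 6*I)*(p - 3*I)) = p - 6*I
(3) = b + 4
(4) = gcd((j - 8)*(j - 7)*(j + 1), (j - 8)*(j - 7)*(j + 6)) = j^2 - 15*j + 56
(5) = c - 1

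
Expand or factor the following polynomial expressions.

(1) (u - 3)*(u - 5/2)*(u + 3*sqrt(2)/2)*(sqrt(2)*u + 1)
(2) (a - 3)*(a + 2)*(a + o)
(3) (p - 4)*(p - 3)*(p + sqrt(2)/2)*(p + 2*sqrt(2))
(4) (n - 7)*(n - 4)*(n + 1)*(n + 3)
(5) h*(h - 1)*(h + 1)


(1) = sqrt(2)*u^4 - 11*sqrt(2)*u^3/2 + 4*u^3 - 22*u^2 + 9*sqrt(2)*u^2 - 33*sqrt(2)*u/4 + 30*u + 45*sqrt(2)/4
(2) = a^3 + a^2*o - a^2 - a*o - 6*a - 6*o
(3) = p^4 - 7*p^3 + 5*sqrt(2)*p^3/2 - 35*sqrt(2)*p^2/2 + 14*p^2 - 14*p + 30*sqrt(2)*p + 24
(4) = n^4 - 7*n^3 - 13*n^2 + 79*n + 84
(5) = h^3 - h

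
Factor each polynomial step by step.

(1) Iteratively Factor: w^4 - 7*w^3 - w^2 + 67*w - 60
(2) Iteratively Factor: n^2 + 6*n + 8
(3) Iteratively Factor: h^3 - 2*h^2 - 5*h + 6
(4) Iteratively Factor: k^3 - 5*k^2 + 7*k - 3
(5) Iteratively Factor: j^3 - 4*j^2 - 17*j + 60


(1) = (w - 1)*(w^3 - 6*w^2 - 7*w + 60) = (w - 1)*(w + 3)*(w^2 - 9*w + 20) = (w - 4)*(w - 1)*(w + 3)*(w - 5)
(2) = (n + 2)*(n + 4)
(3) = (h - 3)*(h^2 + h - 2) = (h - 3)*(h + 2)*(h - 1)
(4) = (k - 1)*(k^2 - 4*k + 3) = (k - 3)*(k - 1)*(k - 1)
(5) = (j - 5)*(j^2 + j - 12) = (j - 5)*(j + 4)*(j - 3)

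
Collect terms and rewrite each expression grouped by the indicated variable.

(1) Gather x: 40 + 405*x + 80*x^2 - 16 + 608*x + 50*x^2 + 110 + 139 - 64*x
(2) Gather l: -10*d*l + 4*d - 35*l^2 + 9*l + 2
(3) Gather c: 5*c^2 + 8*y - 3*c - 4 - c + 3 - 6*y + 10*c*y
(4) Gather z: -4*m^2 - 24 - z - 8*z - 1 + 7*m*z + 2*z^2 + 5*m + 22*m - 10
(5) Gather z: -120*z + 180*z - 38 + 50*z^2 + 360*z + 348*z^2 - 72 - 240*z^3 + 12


(1) = 130*x^2 + 949*x + 273
(2) = 4*d - 35*l^2 + l*(9 - 10*d) + 2
(3) = 5*c^2 + c*(10*y - 4) + 2*y - 1
(4) = -4*m^2 + 27*m + 2*z^2 + z*(7*m - 9) - 35
(5) = -240*z^3 + 398*z^2 + 420*z - 98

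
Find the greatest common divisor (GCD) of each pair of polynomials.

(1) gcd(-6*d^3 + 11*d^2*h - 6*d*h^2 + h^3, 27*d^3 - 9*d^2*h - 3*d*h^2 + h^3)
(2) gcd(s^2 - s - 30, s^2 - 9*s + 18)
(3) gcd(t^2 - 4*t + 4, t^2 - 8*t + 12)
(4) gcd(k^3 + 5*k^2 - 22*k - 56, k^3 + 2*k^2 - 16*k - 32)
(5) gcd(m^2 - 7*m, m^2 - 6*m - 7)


(1) = gcd((-3*d + h)*(-2*d + h)*(-d + h), (-3*d + h)^2*(3*d + h)) = 3*d - h
(2) = gcd((s - 6)*(s + 5), (s - 6)*(s - 3)) = s - 6
(3) = t - 2
(4) = k^2 - 2*k - 8
(5) = gcd(m*(m - 7), (m - 7)*(m + 1)) = m - 7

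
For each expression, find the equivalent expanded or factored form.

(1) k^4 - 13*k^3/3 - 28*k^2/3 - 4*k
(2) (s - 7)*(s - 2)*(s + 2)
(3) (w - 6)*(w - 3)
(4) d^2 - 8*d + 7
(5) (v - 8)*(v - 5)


(1) = k*(k - 6)*(k + 2/3)*(k + 1)
(2) = s^3 - 7*s^2 - 4*s + 28
(3) = w^2 - 9*w + 18
(4) = (d - 7)*(d - 1)
(5) = v^2 - 13*v + 40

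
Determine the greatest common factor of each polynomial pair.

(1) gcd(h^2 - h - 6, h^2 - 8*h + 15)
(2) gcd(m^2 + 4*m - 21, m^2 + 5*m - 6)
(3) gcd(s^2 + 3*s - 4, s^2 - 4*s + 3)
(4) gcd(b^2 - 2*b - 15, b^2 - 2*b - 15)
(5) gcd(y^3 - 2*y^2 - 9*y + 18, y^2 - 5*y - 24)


(1) = gcd((h - 3)*(h + 2), (h - 5)*(h - 3)) = h - 3
(2) = 1
(3) = gcd((s - 1)*(s + 4), (s - 3)*(s - 1)) = s - 1
(4) = gcd((b - 5)*(b + 3), (b - 5)*(b + 3)) = b^2 - 2*b - 15
(5) = y + 3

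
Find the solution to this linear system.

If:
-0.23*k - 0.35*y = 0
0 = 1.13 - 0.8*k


Then:
k = 1.41
y = -0.93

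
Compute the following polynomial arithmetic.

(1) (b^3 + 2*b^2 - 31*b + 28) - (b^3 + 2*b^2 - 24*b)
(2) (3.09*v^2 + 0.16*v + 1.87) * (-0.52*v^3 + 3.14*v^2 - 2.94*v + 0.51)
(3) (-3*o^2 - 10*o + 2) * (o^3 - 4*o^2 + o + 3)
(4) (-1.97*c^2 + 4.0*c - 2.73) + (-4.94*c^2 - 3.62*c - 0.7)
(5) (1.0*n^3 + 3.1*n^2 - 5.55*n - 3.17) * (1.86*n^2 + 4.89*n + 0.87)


(1) = 28 - 7*b
(2) = -1.6068*v^5 + 9.6194*v^4 - 9.5546*v^3 + 6.9773*v^2 - 5.4162*v + 0.9537
(3) = -3*o^5 + 2*o^4 + 39*o^3 - 27*o^2 - 28*o + 6
(4) = -6.91*c^2 + 0.38*c - 3.43
(5) = 1.86*n^5 + 10.656*n^4 + 5.706*n^3 - 30.3387*n^2 - 20.3298*n - 2.7579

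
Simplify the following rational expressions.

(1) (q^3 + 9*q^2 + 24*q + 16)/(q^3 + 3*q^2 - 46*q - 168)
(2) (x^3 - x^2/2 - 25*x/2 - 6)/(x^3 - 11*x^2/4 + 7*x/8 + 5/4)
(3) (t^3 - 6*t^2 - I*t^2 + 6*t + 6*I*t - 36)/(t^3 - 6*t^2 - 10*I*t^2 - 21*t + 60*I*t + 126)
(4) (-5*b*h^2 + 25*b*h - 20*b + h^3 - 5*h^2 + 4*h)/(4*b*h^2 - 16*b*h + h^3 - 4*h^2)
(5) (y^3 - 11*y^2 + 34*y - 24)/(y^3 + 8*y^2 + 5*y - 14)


(1) = (q^2 + 5*q + 4)/(q^2 - q - 42)
(2) = (4*x^2 - 4*x - 48)/(4*x^2 - 13*x + 10)
(3) = (t + 2*I)/(t - 7*I)
(4) = (-5*b*h + 5*b + h^2 - h)/(4*b*h + h^2)
(5) = (y^2 - 10*y + 24)/(y^2 + 9*y + 14)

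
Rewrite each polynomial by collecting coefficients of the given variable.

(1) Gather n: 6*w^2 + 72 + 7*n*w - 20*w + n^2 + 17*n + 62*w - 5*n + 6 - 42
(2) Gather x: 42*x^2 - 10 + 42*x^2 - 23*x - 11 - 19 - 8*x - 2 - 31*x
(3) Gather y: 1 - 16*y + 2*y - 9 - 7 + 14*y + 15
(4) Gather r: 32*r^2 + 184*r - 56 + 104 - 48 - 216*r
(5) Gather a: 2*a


(1) = n^2 + n*(7*w + 12) + 6*w^2 + 42*w + 36
(2) = 84*x^2 - 62*x - 42
(3) = 0
(4) = 32*r^2 - 32*r
(5) = 2*a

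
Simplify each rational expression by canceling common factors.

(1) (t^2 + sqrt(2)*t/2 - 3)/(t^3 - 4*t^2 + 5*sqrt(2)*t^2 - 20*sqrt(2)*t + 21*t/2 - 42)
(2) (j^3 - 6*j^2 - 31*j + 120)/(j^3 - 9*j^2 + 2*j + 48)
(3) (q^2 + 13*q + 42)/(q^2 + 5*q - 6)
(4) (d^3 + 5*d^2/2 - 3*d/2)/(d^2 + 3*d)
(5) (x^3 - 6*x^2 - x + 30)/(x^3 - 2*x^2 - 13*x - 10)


(1) = (4*t - 4*sqrt(2))/(4*t^2 + t*(-16 + 14*sqrt(2)) - 56*sqrt(2))
(2) = (j + 5)/(j + 2)
(3) = (q + 7)/(q - 1)
(4) = d - 1/2
(5) = (x - 3)/(x + 1)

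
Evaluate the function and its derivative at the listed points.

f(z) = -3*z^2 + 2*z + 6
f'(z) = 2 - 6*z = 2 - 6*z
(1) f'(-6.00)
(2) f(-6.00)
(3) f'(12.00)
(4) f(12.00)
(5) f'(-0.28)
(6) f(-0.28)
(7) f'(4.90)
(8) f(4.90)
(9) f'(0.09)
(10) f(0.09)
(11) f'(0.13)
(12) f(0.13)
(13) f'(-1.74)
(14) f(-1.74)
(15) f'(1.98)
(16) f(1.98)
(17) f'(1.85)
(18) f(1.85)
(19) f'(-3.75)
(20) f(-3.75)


(1) = 38.00
(2) = -114.00
(3) = -70.00
(4) = -402.00
(5) = 3.68
(6) = 5.20
(7) = -27.40
(8) = -56.23
(9) = 1.46
(10) = 6.16
(11) = 1.22
(12) = 6.21
(13) = 12.44
(14) = -6.56
(15) = -9.88
(16) = -1.80
(17) = -9.10
(18) = -0.57
(19) = 24.50
(20) = -43.69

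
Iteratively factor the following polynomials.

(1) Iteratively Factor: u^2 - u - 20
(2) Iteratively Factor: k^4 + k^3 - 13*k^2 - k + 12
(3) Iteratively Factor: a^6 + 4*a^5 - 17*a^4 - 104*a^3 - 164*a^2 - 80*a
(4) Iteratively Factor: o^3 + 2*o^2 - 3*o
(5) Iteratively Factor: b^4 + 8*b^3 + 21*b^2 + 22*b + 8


(1) = (u + 4)*(u - 5)
(2) = (k - 1)*(k^3 + 2*k^2 - 11*k - 12) = (k - 3)*(k - 1)*(k^2 + 5*k + 4) = (k - 3)*(k - 1)*(k + 4)*(k + 1)
(3) = (a)*(a^5 + 4*a^4 - 17*a^3 - 104*a^2 - 164*a - 80) = a*(a + 2)*(a^4 + 2*a^3 - 21*a^2 - 62*a - 40) = a*(a - 5)*(a + 2)*(a^3 + 7*a^2 + 14*a + 8) = a*(a - 5)*(a + 1)*(a + 2)*(a^2 + 6*a + 8) = a*(a - 5)*(a + 1)*(a + 2)^2*(a + 4)
(4) = (o - 1)*(o^2 + 3*o) = (o - 1)*(o + 3)*(o)
(5) = (b + 2)*(b^3 + 6*b^2 + 9*b + 4) = (b + 1)*(b + 2)*(b^2 + 5*b + 4) = (b + 1)*(b + 2)*(b + 4)*(b + 1)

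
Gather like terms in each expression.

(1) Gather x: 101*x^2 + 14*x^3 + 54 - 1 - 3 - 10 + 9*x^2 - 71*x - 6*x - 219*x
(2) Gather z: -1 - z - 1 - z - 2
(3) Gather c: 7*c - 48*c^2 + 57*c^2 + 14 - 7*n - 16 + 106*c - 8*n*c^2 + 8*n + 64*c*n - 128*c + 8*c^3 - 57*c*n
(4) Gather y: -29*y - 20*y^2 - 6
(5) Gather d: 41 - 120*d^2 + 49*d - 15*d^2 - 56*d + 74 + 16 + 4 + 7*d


(1) = 14*x^3 + 110*x^2 - 296*x + 40
(2) = -2*z - 4
(3) = 8*c^3 + c^2*(9 - 8*n) + c*(7*n - 15) + n - 2
(4) = -20*y^2 - 29*y - 6
(5) = 135 - 135*d^2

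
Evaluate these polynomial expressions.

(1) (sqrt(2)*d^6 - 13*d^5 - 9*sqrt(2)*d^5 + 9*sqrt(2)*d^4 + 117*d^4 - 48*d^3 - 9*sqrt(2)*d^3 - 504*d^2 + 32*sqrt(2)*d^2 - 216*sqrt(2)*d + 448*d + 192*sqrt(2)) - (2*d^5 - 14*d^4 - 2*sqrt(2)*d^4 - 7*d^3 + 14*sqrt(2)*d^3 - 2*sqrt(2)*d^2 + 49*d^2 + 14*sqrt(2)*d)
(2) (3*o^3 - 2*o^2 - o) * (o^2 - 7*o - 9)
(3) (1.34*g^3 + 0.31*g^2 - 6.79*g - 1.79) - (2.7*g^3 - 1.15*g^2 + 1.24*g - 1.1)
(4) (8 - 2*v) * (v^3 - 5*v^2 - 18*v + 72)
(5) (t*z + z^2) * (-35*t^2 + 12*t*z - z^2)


(1) = sqrt(2)*d^6 - 15*d^5 - 9*sqrt(2)*d^5 + 11*sqrt(2)*d^4 + 131*d^4 - 41*d^3 - 23*sqrt(2)*d^3 - 553*d^2 + 34*sqrt(2)*d^2 - 230*sqrt(2)*d + 448*d + 192*sqrt(2)
(2) = 3*o^5 - 23*o^4 - 14*o^3 + 25*o^2 + 9*o
(3) = -1.36*g^3 + 1.46*g^2 - 8.03*g - 0.69
(4) = -2*v^4 + 18*v^3 - 4*v^2 - 288*v + 576
(5) = -35*t^3*z - 23*t^2*z^2 + 11*t*z^3 - z^4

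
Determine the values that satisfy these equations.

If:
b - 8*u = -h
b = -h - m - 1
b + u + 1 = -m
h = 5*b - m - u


Then:
b = -7/41
h = -1/41
m = -33/41
u = -1/41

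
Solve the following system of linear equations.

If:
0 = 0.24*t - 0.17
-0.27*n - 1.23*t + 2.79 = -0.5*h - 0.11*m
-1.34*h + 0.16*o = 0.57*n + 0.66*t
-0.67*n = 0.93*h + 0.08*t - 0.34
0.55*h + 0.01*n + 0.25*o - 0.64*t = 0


Then:
h = -0.47
m = -12.65
n = 1.08
o = 2.81
t = 0.71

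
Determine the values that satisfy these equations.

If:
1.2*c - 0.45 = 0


Then:
c = 0.38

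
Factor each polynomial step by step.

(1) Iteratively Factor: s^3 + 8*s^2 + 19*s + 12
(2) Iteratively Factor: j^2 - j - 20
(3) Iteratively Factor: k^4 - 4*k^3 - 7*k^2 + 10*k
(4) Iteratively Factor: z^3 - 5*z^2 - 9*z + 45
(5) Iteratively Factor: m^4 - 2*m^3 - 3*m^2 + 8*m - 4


(1) = (s + 1)*(s^2 + 7*s + 12) = (s + 1)*(s + 3)*(s + 4)
(2) = (j + 4)*(j - 5)
(3) = (k - 5)*(k^3 + k^2 - 2*k) = (k - 5)*(k + 2)*(k^2 - k) = k*(k - 5)*(k + 2)*(k - 1)
(4) = (z + 3)*(z^2 - 8*z + 15) = (z - 5)*(z + 3)*(z - 3)
(5) = (m - 2)*(m^3 - 3*m + 2) = (m - 2)*(m - 1)*(m^2 + m - 2) = (m - 2)*(m - 1)*(m + 2)*(m - 1)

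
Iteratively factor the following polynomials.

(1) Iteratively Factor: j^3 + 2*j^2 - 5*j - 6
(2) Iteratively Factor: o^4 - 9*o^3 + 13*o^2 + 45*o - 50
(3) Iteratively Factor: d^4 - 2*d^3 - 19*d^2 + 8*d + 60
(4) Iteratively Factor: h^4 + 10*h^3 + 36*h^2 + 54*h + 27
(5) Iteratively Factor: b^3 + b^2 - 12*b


(1) = (j + 3)*(j^2 - j - 2) = (j + 1)*(j + 3)*(j - 2)
(2) = (o - 1)*(o^3 - 8*o^2 + 5*o + 50) = (o - 5)*(o - 1)*(o^2 - 3*o - 10) = (o - 5)^2*(o - 1)*(o + 2)
(3) = (d - 2)*(d^3 - 19*d - 30) = (d - 2)*(d + 3)*(d^2 - 3*d - 10) = (d - 2)*(d + 2)*(d + 3)*(d - 5)
(4) = (h + 3)*(h^3 + 7*h^2 + 15*h + 9) = (h + 3)^2*(h^2 + 4*h + 3) = (h + 3)^3*(h + 1)
(5) = (b + 4)*(b^2 - 3*b) = b*(b + 4)*(b - 3)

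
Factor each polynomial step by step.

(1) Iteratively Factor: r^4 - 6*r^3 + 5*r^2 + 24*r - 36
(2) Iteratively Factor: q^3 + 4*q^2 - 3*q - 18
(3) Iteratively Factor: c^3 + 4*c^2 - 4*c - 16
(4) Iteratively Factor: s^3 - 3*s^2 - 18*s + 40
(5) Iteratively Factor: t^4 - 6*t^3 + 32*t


(1) = (r - 3)*(r^3 - 3*r^2 - 4*r + 12) = (r - 3)^2*(r^2 - 4) = (r - 3)^2*(r - 2)*(r + 2)
(2) = (q + 3)*(q^2 + q - 6) = (q - 2)*(q + 3)*(q + 3)
(3) = (c - 2)*(c^2 + 6*c + 8) = (c - 2)*(c + 4)*(c + 2)
(4) = (s - 2)*(s^2 - s - 20) = (s - 2)*(s + 4)*(s - 5)
(5) = (t - 4)*(t^3 - 2*t^2 - 8*t) = t*(t - 4)*(t^2 - 2*t - 8) = t*(t - 4)^2*(t + 2)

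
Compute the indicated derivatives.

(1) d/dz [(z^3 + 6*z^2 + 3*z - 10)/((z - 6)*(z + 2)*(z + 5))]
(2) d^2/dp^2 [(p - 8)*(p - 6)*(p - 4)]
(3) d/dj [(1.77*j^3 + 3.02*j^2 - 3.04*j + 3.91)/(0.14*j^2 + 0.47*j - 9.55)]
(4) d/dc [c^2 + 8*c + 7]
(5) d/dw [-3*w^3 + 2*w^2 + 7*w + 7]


(1) = -5/(z^2 - 12*z + 36)
(2) = 6*p - 36
(3) = (0.2478*j^4 + 1.6638*j^3 - 48.8655*j^2 - 58.7768*j + 27.1943)/(0.0196*j^4 + 0.1316*j^3 - 2.4531*j^2 - 8.977*j + 91.2025)
(4) = 2*c + 8
(5) = -9*w^2 + 4*w + 7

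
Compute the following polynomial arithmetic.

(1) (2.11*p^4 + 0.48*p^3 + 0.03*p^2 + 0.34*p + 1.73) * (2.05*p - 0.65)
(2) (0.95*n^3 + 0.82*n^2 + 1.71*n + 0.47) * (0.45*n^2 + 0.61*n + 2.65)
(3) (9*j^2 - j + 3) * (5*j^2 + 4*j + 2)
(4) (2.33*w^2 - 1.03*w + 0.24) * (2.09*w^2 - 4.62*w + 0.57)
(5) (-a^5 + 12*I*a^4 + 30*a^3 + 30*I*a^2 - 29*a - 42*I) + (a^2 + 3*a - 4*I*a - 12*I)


(1) = 4.3255*p^5 - 0.3875*p^4 - 0.2505*p^3 + 0.6775*p^2 + 3.3255*p - 1.1245
(2) = 0.4275*n^5 + 0.9485*n^4 + 3.7872*n^3 + 3.4276*n^2 + 4.8182*n + 1.2455
(3) = 45*j^4 + 31*j^3 + 29*j^2 + 10*j + 6
(4) = 4.8697*w^4 - 12.9173*w^3 + 6.5883*w^2 - 1.6959*w + 0.1368
(5) = -a^5 + 12*I*a^4 + 30*a^3 + a^2 + 30*I*a^2 - 26*a - 4*I*a - 54*I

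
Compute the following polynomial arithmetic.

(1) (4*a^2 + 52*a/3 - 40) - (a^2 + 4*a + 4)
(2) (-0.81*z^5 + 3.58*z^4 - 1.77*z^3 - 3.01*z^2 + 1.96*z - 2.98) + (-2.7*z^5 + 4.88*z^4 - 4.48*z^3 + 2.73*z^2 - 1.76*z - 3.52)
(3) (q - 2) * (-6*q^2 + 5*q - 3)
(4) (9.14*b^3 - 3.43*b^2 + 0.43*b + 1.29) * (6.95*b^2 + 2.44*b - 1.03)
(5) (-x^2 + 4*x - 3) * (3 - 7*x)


(1) = 3*a^2 + 40*a/3 - 44
(2) = -3.51*z^5 + 8.46*z^4 - 6.25*z^3 - 0.28*z^2 + 0.2*z - 6.5
(3) = -6*q^3 + 17*q^2 - 13*q + 6
(4) = 63.523*b^5 - 1.5369*b^4 - 14.7949*b^3 + 13.5476*b^2 + 2.7047*b - 1.3287
(5) = 7*x^3 - 31*x^2 + 33*x - 9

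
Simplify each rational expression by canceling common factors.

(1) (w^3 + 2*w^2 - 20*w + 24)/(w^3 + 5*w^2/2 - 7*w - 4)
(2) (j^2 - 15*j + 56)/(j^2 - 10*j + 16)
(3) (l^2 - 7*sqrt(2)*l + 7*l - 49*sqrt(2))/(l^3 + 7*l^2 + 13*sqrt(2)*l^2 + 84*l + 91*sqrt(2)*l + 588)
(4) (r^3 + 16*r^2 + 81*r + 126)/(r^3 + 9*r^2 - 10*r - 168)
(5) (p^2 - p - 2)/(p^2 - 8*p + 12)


(1) = (2*w^2 + 8*w - 24)/(2*w^2 + 9*w + 4)
(2) = (j - 7)/(j - 2)
(3) = (l - 7*sqrt(2))/(l^2 + 13*sqrt(2)*l + 84)
(4) = (r + 3)/(r - 4)
(5) = (p + 1)/(p - 6)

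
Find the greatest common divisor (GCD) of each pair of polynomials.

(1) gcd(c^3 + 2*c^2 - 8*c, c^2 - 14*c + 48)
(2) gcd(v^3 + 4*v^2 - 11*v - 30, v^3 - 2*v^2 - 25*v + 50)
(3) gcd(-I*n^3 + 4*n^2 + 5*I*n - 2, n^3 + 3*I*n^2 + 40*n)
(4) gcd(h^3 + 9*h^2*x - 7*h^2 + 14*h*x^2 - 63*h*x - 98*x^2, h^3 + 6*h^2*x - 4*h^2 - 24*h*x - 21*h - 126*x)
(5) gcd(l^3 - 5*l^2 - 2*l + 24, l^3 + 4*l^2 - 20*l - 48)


(1) = 1
(2) = v + 5
(3) = gcd((n + I)*(n + 2*I)*(-I*n + 1), n*(n - 5*I)*(n + 8*I)) = 1
(4) = h - 7
(5) = gcd((l - 4)*(l - 3)*(l + 2), (l - 4)*(l + 2)*(l + 6)) = l^2 - 2*l - 8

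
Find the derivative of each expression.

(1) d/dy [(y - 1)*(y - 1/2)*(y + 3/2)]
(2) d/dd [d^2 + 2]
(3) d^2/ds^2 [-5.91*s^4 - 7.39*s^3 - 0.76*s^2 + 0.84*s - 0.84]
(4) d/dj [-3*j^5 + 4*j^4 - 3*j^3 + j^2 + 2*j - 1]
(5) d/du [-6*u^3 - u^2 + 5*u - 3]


(1) = 3*y^2 - 7/4
(2) = 2*d
(3) = -70.92*s^2 - 44.34*s - 1.52
(4) = -15*j^4 + 16*j^3 - 9*j^2 + 2*j + 2
(5) = -18*u^2 - 2*u + 5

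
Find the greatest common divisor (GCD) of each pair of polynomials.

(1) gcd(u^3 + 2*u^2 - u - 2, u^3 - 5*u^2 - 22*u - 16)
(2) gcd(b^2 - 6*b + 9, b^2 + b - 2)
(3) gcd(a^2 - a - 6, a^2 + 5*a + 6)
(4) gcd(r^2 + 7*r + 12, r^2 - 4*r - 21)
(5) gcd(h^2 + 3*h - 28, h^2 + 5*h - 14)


(1) = gcd((u - 1)*(u + 1)*(u + 2), (u - 8)*(u + 1)*(u + 2)) = u^2 + 3*u + 2
(2) = 1
(3) = a + 2
(4) = r + 3
(5) = gcd((h - 4)*(h + 7), (h - 2)*(h + 7)) = h + 7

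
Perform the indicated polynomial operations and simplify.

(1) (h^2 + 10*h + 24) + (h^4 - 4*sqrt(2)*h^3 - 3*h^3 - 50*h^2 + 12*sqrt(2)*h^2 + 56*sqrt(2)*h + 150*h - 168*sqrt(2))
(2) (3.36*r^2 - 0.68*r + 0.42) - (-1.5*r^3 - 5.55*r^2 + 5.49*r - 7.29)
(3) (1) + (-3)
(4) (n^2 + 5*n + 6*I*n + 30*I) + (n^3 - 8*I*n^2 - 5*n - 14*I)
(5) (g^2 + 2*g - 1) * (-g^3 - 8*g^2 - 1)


(1) = h^4 - 4*sqrt(2)*h^3 - 3*h^3 - 49*h^2 + 12*sqrt(2)*h^2 + 56*sqrt(2)*h + 160*h - 168*sqrt(2) + 24
(2) = 1.5*r^3 + 8.91*r^2 - 6.17*r + 7.71
(3) = -2
(4) = n^3 + n^2 - 8*I*n^2 + 6*I*n + 16*I
(5) = -g^5 - 10*g^4 - 15*g^3 + 7*g^2 - 2*g + 1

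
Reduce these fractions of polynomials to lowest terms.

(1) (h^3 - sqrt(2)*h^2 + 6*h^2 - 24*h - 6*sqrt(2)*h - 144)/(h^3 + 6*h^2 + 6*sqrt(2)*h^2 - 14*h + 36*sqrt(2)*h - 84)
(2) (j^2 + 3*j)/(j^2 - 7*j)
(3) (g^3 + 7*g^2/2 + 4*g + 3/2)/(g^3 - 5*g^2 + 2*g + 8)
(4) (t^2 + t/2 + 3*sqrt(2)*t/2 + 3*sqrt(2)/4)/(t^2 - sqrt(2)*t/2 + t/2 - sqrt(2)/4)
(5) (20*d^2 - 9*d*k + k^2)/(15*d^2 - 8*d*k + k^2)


(1) = (h^2 - sqrt(2)*h - 24)/(h^2 + 6*sqrt(2)*h - 14)
(2) = (j + 3)/(j - 7)
(3) = (2*g^2 + 5*g + 3)/(2*g^2 - 12*g + 16)
(4) = (16*t + 24*sqrt(2))/(16*t - 8*sqrt(2))
(5) = (4*d - k)/(3*d - k)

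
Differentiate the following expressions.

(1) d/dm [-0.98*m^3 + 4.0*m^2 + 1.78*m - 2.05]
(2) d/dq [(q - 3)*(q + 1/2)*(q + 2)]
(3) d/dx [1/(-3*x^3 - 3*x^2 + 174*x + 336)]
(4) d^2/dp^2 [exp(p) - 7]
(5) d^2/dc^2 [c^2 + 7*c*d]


(1) = -2.94*m^2 + 8.0*m + 1.78
(2) = 3*q^2 - q - 13/2
(3) = (3*x^2 + 2*x - 58)/(3*(x^3 + x^2 - 58*x - 112)^2)
(4) = exp(p)
(5) = 2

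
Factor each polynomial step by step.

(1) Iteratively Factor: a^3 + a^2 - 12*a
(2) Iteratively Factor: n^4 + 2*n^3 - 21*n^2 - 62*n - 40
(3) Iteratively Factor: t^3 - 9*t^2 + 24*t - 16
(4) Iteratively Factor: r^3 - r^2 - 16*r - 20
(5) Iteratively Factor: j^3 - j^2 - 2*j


(1) = (a + 4)*(a^2 - 3*a) = (a - 3)*(a + 4)*(a)
(2) = (n + 1)*(n^3 + n^2 - 22*n - 40) = (n + 1)*(n + 2)*(n^2 - n - 20) = (n - 5)*(n + 1)*(n + 2)*(n + 4)
(3) = (t - 4)*(t^2 - 5*t + 4) = (t - 4)*(t - 1)*(t - 4)
(4) = (r + 2)*(r^2 - 3*r - 10) = (r + 2)^2*(r - 5)
(5) = (j)*(j^2 - j - 2) = j*(j - 2)*(j + 1)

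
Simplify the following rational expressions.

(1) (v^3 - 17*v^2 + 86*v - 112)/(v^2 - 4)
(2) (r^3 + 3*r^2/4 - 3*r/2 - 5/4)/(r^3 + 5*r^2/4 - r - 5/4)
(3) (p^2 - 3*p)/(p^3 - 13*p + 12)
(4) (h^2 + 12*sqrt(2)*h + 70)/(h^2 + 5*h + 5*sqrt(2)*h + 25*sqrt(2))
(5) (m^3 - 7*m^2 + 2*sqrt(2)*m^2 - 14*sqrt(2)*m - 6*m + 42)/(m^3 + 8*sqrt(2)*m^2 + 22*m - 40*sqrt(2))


(1) = (v^2 - 15*v + 56)/(v + 2)
(2) = (4*r^2 - r - 5)/(4*r^2 + r - 5)
(3) = p/(p^2 + 3*p - 4)
(4) = (h + 7*sqrt(2))/(h + 5)
(5) = (m^2 + m*(-7 + 3*sqrt(2)) - 21*sqrt(2))/(m^2 + 9*sqrt(2)*m + 40)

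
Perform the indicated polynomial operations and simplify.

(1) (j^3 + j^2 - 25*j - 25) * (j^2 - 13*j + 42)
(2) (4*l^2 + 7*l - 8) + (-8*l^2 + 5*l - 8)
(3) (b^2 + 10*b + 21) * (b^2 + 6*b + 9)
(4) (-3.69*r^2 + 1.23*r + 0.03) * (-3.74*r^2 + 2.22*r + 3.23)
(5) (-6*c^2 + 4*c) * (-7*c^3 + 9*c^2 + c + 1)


(1) = j^5 - 12*j^4 + 4*j^3 + 342*j^2 - 725*j - 1050
(2) = -4*l^2 + 12*l - 16
(3) = b^4 + 16*b^3 + 90*b^2 + 216*b + 189
(4) = 13.8006*r^4 - 12.792*r^3 - 9.3003*r^2 + 4.0395*r + 0.0969
(5) = 42*c^5 - 82*c^4 + 30*c^3 - 2*c^2 + 4*c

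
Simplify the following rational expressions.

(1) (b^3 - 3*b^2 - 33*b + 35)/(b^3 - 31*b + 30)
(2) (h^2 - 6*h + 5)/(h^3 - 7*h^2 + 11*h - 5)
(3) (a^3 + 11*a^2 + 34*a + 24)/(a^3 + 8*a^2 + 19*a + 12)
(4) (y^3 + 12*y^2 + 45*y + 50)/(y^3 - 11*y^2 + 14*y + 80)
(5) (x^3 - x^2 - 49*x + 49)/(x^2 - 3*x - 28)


(1) = (b^2 - 2*b - 35)/(b^2 + b - 30)
(2) = 1/(h - 1)
(3) = (a + 6)/(a + 3)
(4) = (y^2 + 10*y + 25)/(y^2 - 13*y + 40)
(5) = (x^2 + 6*x - 7)/(x + 4)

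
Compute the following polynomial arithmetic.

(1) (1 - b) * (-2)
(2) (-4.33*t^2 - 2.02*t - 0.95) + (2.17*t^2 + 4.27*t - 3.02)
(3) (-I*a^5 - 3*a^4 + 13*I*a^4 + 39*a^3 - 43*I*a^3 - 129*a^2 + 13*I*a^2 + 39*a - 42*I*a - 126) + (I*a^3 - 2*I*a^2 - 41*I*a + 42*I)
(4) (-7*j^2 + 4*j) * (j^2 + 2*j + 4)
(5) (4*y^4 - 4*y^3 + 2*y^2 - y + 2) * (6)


(1) = 2*b - 2
(2) = -2.16*t^2 + 2.25*t - 3.97
(3) = -I*a^5 - 3*a^4 + 13*I*a^4 + 39*a^3 - 42*I*a^3 - 129*a^2 + 11*I*a^2 + 39*a - 83*I*a - 126 + 42*I
(4) = -7*j^4 - 10*j^3 - 20*j^2 + 16*j
(5) = 24*y^4 - 24*y^3 + 12*y^2 - 6*y + 12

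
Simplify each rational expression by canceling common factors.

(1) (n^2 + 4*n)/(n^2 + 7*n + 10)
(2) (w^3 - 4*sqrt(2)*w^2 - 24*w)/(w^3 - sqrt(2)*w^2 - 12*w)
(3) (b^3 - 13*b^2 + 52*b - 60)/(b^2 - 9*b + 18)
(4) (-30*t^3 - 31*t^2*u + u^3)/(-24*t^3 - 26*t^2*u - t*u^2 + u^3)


(1) = (n^2 + 4*n)/(n^2 + 7*n + 10)
(2) = (w - 6*sqrt(2))/(w - 3*sqrt(2))
(3) = (b^2 - 7*b + 10)/(b - 3)
(4) = (5*t + u)/(4*t + u)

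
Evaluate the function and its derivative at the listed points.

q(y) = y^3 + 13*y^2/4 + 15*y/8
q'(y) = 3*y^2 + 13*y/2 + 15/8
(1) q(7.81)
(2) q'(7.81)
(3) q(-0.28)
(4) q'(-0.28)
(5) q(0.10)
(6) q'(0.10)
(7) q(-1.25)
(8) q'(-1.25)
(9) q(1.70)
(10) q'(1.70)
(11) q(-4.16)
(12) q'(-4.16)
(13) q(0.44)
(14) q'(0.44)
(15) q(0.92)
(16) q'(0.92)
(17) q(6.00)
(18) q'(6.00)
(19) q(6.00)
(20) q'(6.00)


(1) = 689.26
(2) = 235.63
(3) = -0.29
(4) = 0.29
(5) = 0.22
(6) = 2.56
(7) = 0.78
(8) = -1.56
(9) = 17.49
(10) = 21.59
(11) = -23.55
(12) = 26.75
(13) = 1.54
(14) = 5.32
(15) = 5.25
(16) = 10.39
(17) = 344.25
(18) = 148.88
(19) = 344.25
(20) = 148.88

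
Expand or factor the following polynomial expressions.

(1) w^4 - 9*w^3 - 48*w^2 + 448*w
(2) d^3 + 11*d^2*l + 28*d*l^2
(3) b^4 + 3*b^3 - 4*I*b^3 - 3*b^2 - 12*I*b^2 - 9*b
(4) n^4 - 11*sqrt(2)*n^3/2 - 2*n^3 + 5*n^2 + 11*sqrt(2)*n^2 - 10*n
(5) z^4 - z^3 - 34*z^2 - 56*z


(1) = w*(w - 8)^2*(w + 7)
(2) = d*(d + 4*l)*(d + 7*l)
(3) = b*(b + 3)*(b - 3*I)*(b - I)
(4) = n*(n - 2)*(n - 5*sqrt(2))*(n - sqrt(2)/2)
(5) = z*(z - 7)*(z + 2)*(z + 4)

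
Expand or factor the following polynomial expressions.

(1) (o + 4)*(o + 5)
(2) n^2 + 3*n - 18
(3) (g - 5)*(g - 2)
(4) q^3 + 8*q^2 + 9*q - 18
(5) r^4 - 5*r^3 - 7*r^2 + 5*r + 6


(1) = o^2 + 9*o + 20
(2) = (n - 3)*(n + 6)
(3) = g^2 - 7*g + 10
(4) = (q - 1)*(q + 3)*(q + 6)
(5) = (r - 6)*(r - 1)*(r + 1)^2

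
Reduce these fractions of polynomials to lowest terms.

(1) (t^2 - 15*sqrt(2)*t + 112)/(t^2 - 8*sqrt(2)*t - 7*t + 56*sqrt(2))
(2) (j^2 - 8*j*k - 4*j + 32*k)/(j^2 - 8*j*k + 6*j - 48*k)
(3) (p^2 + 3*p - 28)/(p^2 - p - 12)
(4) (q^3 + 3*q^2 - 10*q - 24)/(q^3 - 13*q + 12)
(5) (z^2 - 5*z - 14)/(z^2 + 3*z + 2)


(1) = (t - 7*sqrt(2))/(t - 7)
(2) = (j - 4)/(j + 6)
(3) = (p + 7)/(p + 3)
(4) = (q + 2)/(q - 1)
(5) = (z - 7)/(z + 1)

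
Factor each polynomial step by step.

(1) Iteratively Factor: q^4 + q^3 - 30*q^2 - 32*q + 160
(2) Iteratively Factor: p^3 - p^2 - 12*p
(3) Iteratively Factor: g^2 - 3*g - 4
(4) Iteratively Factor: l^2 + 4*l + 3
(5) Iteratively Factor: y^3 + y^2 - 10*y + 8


(1) = (q - 5)*(q^3 + 6*q^2 - 32) = (q - 5)*(q + 4)*(q^2 + 2*q - 8) = (q - 5)*(q - 2)*(q + 4)*(q + 4)
(2) = (p + 3)*(p^2 - 4*p) = p*(p + 3)*(p - 4)
(3) = (g + 1)*(g - 4)
(4) = (l + 1)*(l + 3)
(5) = (y - 1)*(y^2 + 2*y - 8) = (y - 1)*(y + 4)*(y - 2)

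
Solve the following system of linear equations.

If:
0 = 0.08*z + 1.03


Then:
z = -12.88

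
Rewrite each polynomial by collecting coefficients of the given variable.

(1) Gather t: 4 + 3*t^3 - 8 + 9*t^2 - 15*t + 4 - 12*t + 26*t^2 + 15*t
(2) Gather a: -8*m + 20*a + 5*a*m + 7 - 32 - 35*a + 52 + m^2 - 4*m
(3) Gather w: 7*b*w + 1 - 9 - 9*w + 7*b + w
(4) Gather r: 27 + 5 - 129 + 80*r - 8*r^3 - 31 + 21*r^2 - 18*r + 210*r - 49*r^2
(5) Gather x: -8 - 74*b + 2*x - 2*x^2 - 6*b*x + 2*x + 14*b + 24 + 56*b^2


(1) = 3*t^3 + 35*t^2 - 12*t
(2) = a*(5*m - 15) + m^2 - 12*m + 27
(3) = 7*b + w*(7*b - 8) - 8
(4) = -8*r^3 - 28*r^2 + 272*r - 128
(5) = 56*b^2 - 60*b - 2*x^2 + x*(4 - 6*b) + 16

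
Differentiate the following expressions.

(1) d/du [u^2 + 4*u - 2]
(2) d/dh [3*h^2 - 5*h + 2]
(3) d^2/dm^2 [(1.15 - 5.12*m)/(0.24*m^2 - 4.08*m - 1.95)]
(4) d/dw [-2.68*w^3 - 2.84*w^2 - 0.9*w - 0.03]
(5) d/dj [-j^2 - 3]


(1) = 2*u + 4
(2) = 6*h - 5
(3) = ((0.48*m - 4.08)*(0.96*m - 8.16)*(5.12*m - 1.15) + (7.3728*m - 42.3312)*(-0.24*m^2 + 4.08*m + 1.95))/(-0.24*m^2 + 4.08*m + 1.95)^3
(4) = -8.04*w^2 - 5.68*w - 0.9
(5) = -2*j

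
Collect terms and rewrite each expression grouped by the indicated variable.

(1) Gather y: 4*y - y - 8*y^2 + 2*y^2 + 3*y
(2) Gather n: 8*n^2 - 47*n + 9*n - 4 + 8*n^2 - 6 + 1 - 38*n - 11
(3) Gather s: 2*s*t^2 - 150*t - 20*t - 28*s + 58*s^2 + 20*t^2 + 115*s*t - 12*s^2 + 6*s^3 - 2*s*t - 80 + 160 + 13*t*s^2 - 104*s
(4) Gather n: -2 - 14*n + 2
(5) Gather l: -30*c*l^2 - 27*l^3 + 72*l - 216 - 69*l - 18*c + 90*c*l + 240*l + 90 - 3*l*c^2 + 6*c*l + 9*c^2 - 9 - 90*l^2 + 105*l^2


(1) = -6*y^2 + 6*y
(2) = 16*n^2 - 76*n - 20
(3) = 6*s^3 + s^2*(13*t + 46) + s*(2*t^2 + 113*t - 132) + 20*t^2 - 170*t + 80
(4) = -14*n
(5) = 9*c^2 - 18*c - 27*l^3 + l^2*(15 - 30*c) + l*(-3*c^2 + 96*c + 243) - 135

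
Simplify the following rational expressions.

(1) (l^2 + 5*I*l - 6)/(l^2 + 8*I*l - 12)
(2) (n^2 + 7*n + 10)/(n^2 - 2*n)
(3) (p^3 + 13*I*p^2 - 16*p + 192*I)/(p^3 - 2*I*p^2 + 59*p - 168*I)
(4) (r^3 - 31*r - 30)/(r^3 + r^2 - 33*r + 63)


(1) = (l + 3*I)/(l + 6*I)
(2) = (n^2 + 7*n + 10)/(n^2 - 2*n)
(3) = (p + 8*I)/(p - 7*I)
(4) = (r^3 - 31*r - 30)/(r^3 + r^2 - 33*r + 63)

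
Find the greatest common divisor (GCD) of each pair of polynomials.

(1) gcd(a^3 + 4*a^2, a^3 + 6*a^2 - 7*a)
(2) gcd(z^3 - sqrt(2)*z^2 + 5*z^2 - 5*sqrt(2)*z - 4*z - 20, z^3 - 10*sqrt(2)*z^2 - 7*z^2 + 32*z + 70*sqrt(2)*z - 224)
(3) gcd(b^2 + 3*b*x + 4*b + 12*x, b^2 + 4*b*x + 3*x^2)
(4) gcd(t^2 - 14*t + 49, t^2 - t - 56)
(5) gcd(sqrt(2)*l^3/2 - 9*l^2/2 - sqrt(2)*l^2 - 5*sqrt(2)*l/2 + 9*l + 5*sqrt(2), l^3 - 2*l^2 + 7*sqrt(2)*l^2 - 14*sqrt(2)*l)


(1) = gcd(a^2*(a + 4), a*(a - 1)*(a + 7)) = a
(2) = z - 2*sqrt(2)
(3) = b + 3*x
(4) = gcd((t - 7)^2, (t - 8)*(t + 7)) = 1
(5) = gcd((l - 2)*(l - 5*sqrt(2))*(sqrt(2)*l/2 + 1/2), l*(l - 2)*(l + 7*sqrt(2))) = l - 2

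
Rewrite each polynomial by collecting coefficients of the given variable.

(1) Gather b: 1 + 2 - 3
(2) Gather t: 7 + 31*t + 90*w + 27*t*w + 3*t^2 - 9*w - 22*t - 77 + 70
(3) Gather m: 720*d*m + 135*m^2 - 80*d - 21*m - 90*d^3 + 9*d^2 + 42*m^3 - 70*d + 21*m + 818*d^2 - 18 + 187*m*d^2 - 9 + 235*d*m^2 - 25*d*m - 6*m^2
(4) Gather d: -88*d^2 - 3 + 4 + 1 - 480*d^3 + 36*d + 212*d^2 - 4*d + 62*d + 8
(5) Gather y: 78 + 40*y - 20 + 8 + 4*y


(1) = 0
(2) = 3*t^2 + t*(27*w + 9) + 81*w
(3) = -90*d^3 + 827*d^2 - 150*d + 42*m^3 + m^2*(235*d + 129) + m*(187*d^2 + 695*d) - 27
(4) = -480*d^3 + 124*d^2 + 94*d + 10
(5) = 44*y + 66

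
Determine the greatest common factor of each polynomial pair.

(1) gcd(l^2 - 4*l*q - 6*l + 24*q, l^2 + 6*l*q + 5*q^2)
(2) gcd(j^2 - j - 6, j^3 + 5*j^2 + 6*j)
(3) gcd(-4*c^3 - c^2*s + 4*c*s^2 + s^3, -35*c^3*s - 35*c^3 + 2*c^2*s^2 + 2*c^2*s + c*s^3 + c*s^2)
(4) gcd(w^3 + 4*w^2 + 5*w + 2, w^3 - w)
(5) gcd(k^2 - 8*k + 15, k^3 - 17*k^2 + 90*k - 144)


(1) = 1
(2) = j + 2
(3) = gcd((-c + s)*(c + s)*(4*c + s), (-5*c + s)*(7*c + s)*(c*s + c)) = 1
(4) = gcd((w + 1)^2*(w + 2), w*(w - 1)*(w + 1)) = w + 1
(5) = k - 3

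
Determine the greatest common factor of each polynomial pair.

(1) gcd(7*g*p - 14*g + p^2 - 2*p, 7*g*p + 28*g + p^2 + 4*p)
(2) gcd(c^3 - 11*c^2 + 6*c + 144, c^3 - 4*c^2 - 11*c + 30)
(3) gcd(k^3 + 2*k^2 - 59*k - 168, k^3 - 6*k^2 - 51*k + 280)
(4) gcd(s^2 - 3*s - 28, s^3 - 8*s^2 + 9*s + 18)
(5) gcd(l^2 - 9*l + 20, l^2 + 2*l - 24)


(1) = gcd((7*g + p)*(p - 2), (7*g + p)*(p + 4)) = 7*g + p
(2) = c + 3
(3) = k^2 - k - 56
(4) = gcd((s - 7)*(s + 4), (s - 6)*(s - 3)*(s + 1)) = 1
(5) = gcd((l - 5)*(l - 4), (l - 4)*(l + 6)) = l - 4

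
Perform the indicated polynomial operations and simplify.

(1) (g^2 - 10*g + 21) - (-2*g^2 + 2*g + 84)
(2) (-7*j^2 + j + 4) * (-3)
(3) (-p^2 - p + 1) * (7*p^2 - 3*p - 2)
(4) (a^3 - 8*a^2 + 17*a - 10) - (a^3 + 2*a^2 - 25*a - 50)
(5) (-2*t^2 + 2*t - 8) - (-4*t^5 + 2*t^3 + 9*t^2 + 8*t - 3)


(1) = 3*g^2 - 12*g - 63
(2) = 21*j^2 - 3*j - 12
(3) = -7*p^4 - 4*p^3 + 12*p^2 - p - 2
(4) = -10*a^2 + 42*a + 40
(5) = 4*t^5 - 2*t^3 - 11*t^2 - 6*t - 5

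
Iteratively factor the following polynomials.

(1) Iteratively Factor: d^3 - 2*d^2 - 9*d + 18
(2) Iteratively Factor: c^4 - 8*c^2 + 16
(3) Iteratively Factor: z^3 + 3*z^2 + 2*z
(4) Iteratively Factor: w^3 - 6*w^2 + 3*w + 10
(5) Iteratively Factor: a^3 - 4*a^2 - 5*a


(1) = (d + 3)*(d^2 - 5*d + 6) = (d - 2)*(d + 3)*(d - 3)
(2) = (c - 2)*(c^3 + 2*c^2 - 4*c - 8) = (c - 2)^2*(c^2 + 4*c + 4) = (c - 2)^2*(c + 2)*(c + 2)
(3) = (z)*(z^2 + 3*z + 2) = z*(z + 2)*(z + 1)
(4) = (w - 5)*(w^2 - w - 2) = (w - 5)*(w - 2)*(w + 1)
(5) = (a - 5)*(a^2 + a) = a*(a - 5)*(a + 1)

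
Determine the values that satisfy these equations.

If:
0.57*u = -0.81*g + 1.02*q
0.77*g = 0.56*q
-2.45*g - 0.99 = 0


Then:
g = -0.40
q = -0.56
u = -0.42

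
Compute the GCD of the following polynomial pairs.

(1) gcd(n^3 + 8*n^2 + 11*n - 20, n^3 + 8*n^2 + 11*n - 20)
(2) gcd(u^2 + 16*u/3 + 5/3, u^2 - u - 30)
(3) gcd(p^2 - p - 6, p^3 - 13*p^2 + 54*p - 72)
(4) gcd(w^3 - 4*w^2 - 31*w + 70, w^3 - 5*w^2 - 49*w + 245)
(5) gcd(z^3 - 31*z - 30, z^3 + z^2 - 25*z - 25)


(1) = gcd((n - 1)*(n + 4)*(n + 5), (n - 1)*(n + 4)*(n + 5)) = n^3 + 8*n^2 + 11*n - 20
(2) = u + 5
(3) = gcd((p - 3)*(p + 2), (p - 6)*(p - 4)*(p - 3)) = p - 3
(4) = w - 7
(5) = gcd((z - 6)*(z + 1)*(z + 5), (z - 5)*(z + 1)*(z + 5)) = z^2 + 6*z + 5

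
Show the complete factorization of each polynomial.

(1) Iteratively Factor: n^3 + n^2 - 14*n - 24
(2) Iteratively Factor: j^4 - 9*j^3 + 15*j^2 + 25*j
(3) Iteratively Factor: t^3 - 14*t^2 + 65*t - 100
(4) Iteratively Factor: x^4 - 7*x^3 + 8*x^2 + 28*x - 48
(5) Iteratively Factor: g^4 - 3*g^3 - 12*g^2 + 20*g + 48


(1) = (n + 3)*(n^2 - 2*n - 8) = (n - 4)*(n + 3)*(n + 2)
(2) = (j - 5)*(j^3 - 4*j^2 - 5*j) = (j - 5)*(j + 1)*(j^2 - 5*j) = j*(j - 5)*(j + 1)*(j - 5)
(3) = (t - 5)*(t^2 - 9*t + 20) = (t - 5)^2*(t - 4)
(4) = (x + 2)*(x^3 - 9*x^2 + 26*x - 24) = (x - 3)*(x + 2)*(x^2 - 6*x + 8) = (x - 4)*(x - 3)*(x + 2)*(x - 2)
(5) = (g + 2)*(g^3 - 5*g^2 - 2*g + 24) = (g - 3)*(g + 2)*(g^2 - 2*g - 8) = (g - 3)*(g + 2)^2*(g - 4)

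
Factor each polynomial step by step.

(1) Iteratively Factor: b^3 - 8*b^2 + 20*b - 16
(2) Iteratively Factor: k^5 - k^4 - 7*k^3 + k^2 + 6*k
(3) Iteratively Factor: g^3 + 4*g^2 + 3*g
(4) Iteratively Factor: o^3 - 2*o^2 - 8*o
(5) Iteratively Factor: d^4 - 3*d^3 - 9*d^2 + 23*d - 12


(1) = (b - 4)*(b^2 - 4*b + 4) = (b - 4)*(b - 2)*(b - 2)
(2) = (k)*(k^4 - k^3 - 7*k^2 + k + 6) = k*(k - 1)*(k^3 - 7*k - 6) = k*(k - 1)*(k + 1)*(k^2 - k - 6) = k*(k - 1)*(k + 1)*(k + 2)*(k - 3)
(3) = (g)*(g^2 + 4*g + 3) = g*(g + 3)*(g + 1)
(4) = (o)*(o^2 - 2*o - 8) = o*(o + 2)*(o - 4)
(5) = (d + 3)*(d^3 - 6*d^2 + 9*d - 4) = (d - 1)*(d + 3)*(d^2 - 5*d + 4) = (d - 1)^2*(d + 3)*(d - 4)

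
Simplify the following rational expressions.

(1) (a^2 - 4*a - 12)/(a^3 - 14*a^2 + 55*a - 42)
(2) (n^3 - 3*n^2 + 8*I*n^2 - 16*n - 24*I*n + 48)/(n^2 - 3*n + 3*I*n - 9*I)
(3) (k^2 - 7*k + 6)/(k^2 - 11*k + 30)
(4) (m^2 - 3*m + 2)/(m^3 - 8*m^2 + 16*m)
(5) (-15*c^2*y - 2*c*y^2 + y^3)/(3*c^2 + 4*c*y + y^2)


(1) = (a + 2)/(a^2 - 8*a + 7)
(2) = (n^2 + 8*I*n - 16)/(n + 3*I)
(3) = (k - 1)/(k - 5)
(4) = (m^2 - 3*m + 2)/(m^3 - 8*m^2 + 16*m)
(5) = (-5*c*y + y^2)/(c + y)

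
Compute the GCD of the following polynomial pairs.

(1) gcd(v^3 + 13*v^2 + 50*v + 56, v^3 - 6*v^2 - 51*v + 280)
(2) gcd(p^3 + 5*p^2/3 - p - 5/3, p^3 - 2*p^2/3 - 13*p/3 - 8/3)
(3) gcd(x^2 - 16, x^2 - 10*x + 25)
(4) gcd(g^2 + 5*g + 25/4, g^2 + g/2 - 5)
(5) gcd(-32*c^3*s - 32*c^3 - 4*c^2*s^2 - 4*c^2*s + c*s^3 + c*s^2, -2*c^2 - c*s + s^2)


(1) = v + 7
(2) = gcd((p - 1)*(p + 1)*(p + 5/3), (p - 8/3)*(p + 1)^2) = p + 1
(3) = 1
(4) = gcd((g + 5/2)^2, (g - 2)*(g + 5/2)) = g + 5/2
(5) = gcd((-8*c + s)*(4*c + s)*(c*s + c), (-2*c + s)*(c + s)) = 1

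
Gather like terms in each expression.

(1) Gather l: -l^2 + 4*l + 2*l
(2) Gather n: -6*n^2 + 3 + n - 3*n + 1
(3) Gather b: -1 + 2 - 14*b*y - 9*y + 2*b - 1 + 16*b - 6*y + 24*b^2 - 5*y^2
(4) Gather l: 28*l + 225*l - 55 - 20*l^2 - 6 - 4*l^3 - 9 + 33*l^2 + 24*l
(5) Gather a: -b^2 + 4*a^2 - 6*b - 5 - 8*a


(1) = -l^2 + 6*l
(2) = -6*n^2 - 2*n + 4
(3) = 24*b^2 + b*(18 - 14*y) - 5*y^2 - 15*y
(4) = -4*l^3 + 13*l^2 + 277*l - 70
(5) = 4*a^2 - 8*a - b^2 - 6*b - 5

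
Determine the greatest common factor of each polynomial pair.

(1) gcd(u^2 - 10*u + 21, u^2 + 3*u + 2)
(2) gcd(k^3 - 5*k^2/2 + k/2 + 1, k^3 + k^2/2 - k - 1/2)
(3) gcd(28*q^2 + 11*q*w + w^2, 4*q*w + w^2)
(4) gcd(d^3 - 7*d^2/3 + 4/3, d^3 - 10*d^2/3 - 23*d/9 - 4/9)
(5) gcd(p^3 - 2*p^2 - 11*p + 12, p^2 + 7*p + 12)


(1) = gcd((u - 7)*(u - 3), (u + 1)*(u + 2)) = 1
(2) = k^2 - k/2 - 1/2
(3) = gcd((4*q + w)*(7*q + w), w*(4*q + w)) = 4*q + w
(4) = gcd((d - 2)*(d - 1)*(d + 2/3), (d - 4)*(d + 1/3)^2) = 1
(5) = p + 3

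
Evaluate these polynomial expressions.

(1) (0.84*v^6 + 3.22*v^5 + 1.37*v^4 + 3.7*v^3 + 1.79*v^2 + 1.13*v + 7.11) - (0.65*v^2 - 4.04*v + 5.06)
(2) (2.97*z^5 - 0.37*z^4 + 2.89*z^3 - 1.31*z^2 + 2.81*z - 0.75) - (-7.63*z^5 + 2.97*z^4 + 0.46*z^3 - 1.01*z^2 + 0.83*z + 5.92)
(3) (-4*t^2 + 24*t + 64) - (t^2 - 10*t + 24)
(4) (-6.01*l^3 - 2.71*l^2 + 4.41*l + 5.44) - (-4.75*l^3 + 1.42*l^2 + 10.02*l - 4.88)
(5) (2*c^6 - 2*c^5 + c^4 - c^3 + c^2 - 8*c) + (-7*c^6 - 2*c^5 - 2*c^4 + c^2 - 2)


(1) = 0.84*v^6 + 3.22*v^5 + 1.37*v^4 + 3.7*v^3 + 1.14*v^2 + 5.17*v + 2.05
(2) = 10.6*z^5 - 3.34*z^4 + 2.43*z^3 - 0.3*z^2 + 1.98*z - 6.67
(3) = -5*t^2 + 34*t + 40
(4) = -1.26*l^3 - 4.13*l^2 - 5.61*l + 10.32
(5) = -5*c^6 - 4*c^5 - c^4 - c^3 + 2*c^2 - 8*c - 2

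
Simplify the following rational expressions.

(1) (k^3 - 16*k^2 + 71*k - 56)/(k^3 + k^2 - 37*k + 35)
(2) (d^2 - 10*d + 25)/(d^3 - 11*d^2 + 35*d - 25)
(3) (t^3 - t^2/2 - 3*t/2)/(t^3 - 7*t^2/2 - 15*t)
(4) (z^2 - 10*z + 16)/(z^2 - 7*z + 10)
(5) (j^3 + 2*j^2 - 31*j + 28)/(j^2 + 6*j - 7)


(1) = (k^2 - 15*k + 56)/(k^2 + 2*k - 35)
(2) = 1/(d - 1)
(3) = (2*t^2 - t - 3)/(2*t^2 - 7*t - 30)
(4) = (z - 8)/(z - 5)
(5) = j - 4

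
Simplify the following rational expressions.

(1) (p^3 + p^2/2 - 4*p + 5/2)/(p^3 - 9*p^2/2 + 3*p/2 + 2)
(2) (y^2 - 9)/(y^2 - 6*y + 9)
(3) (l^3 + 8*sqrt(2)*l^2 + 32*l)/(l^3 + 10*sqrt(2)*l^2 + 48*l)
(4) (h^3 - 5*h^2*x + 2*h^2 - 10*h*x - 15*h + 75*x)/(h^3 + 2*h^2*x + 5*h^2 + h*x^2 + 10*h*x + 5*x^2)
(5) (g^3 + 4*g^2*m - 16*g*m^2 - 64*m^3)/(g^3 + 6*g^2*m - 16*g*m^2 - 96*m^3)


(1) = (2*p^2 + 3*p - 5)/(2*p^2 - 7*p - 4)
(2) = (y + 3)/(y - 3)
(3) = (l + 4*sqrt(2))/(l + 6*sqrt(2))
(4) = (h^2 - 5*h*x - 3*h + 15*x)/(h^2 + 2*h*x + x^2)
(5) = (g + 4*m)/(g + 6*m)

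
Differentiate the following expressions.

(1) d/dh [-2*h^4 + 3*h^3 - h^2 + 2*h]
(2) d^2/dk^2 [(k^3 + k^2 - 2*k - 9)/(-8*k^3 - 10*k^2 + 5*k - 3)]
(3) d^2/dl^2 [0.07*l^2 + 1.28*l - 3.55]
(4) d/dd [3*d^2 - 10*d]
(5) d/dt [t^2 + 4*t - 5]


(1) = -8*h^3 + 9*h^2 - 2*h + 2
(2) = 2*(16*k^6 + 264*k^5 + 3960*k^4 + 6163*k^3 + 1467*k^2 - 2205*k - 24)/(512*k^9 + 1920*k^8 + 1440*k^7 - 824*k^6 + 540*k^5 + 930*k^4 - 809*k^3 + 495*k^2 - 135*k + 27)
(3) = 0.140000000000000
(4) = 6*d - 10
(5) = 2*t + 4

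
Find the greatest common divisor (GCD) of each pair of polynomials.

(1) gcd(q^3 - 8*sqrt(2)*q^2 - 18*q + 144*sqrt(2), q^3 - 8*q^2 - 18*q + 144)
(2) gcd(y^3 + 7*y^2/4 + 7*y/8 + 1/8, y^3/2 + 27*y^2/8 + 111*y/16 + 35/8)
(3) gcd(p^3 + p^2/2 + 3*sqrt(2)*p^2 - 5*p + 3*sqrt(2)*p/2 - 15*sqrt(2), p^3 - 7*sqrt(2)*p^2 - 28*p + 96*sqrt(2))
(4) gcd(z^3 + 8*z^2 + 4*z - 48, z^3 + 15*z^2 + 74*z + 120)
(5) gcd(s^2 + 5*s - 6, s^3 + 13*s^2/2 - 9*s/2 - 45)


(1) = gcd((q - 8*sqrt(2))*(q - 3*sqrt(2))*(q + 3*sqrt(2)), (q - 8)*(q - 3*sqrt(2))*(q + 3*sqrt(2))) = q^2 - 18
(2) = gcd((y + 1/4)*(y + 1/2)*(y + 1), (y/2 + 1)*(y + 5/4)*(y + 7/2)) = 1
(3) = p + 3*sqrt(2)
(4) = gcd((z - 2)*(z + 4)*(z + 6), (z + 4)*(z + 5)*(z + 6)) = z^2 + 10*z + 24
(5) = gcd((s - 1)*(s + 6), (s - 5/2)*(s + 3)*(s + 6)) = s + 6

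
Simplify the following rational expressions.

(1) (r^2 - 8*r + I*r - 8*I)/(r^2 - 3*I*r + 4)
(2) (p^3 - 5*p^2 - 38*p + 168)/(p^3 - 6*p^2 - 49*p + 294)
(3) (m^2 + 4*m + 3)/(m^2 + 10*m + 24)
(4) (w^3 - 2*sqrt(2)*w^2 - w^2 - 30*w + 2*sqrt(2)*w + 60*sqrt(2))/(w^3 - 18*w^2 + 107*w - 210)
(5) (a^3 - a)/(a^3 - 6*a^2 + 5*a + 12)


(1) = (r - 8)/(r - 4*I)
(2) = (p^2 + 2*p - 24)/(p^2 + p - 42)
(3) = (m^2 + 4*m + 3)/(m^2 + 10*m + 24)
(4) = (w^2 + w*(5 - 2*sqrt(2)) - 10*sqrt(2))/(w^2 - 12*w + 35)
(5) = (a^2 - a)/(a^2 - 7*a + 12)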